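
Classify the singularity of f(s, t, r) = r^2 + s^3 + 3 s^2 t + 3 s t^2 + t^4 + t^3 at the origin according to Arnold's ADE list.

The Hessian of f at 0 has rank 1. Corank 2; j^3 = (s + t)^3 is a perfect cube, so E-series; the 4-jet and mu = 6 give E_6.

E_6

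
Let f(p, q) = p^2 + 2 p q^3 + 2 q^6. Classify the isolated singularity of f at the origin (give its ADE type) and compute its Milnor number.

Type A_5, Milnor number mu = 5.

The Hessian of f at 0 is [[2, 0], [0, 0]] with rank 1, so corank 1. A Groebner basis of the Jacobian ideal J(f) in C{p,q} is {p*q^2, p + q^3, p^2}; counting standard monomials gives mu = 5. Corank 1: A-series; mu = 5 gives A_5.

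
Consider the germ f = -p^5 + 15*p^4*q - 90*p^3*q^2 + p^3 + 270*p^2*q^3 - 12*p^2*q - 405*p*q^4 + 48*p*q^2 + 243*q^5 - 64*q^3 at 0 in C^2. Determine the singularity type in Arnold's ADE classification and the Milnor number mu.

Type E8, Milnor number mu = 8.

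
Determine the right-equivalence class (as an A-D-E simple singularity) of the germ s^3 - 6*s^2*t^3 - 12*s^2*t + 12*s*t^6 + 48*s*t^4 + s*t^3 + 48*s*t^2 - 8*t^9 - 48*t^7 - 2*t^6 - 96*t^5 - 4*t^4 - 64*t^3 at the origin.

The Hessian of f at 0 has rank 0. Corank 2; j^3 = (s - 4*t)^3 is a perfect cube, so E-series; the 4-jet and mu = 7 give E_7.

E_7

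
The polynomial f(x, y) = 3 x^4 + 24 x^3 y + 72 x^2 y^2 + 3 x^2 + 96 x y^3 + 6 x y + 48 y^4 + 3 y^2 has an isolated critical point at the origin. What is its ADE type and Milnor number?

Type A_3, Milnor number mu = 3.

The Hessian of f at 0 is [[6, 6], [6, 6]] with rank 1, so corank 1. A Groebner basis of the Jacobian ideal J(f) in C{x,y} is {y^3, x + y}; counting standard monomials gives mu = 3. Corank 1: A-series; mu = 3 gives A_3.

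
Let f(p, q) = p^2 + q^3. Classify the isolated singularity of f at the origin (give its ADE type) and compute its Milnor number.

The Hessian of f at 0 has rank 1. Corank 1: A-series; mu = 2 gives A_2.

Type A_{2}, Milnor number mu = 2.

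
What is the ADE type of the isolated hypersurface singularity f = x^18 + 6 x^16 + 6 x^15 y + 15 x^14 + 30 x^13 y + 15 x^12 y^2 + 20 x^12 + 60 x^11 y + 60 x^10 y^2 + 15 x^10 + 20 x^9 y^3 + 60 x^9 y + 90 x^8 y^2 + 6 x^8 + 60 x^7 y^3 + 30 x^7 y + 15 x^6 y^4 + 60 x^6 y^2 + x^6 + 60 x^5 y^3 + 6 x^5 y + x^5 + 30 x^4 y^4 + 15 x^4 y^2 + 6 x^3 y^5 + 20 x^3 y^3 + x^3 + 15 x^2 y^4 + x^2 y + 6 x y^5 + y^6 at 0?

The Hessian of f at 0 is [[0, 0], [0, 0]] with rank 0, so corank 2. A Groebner basis of the Jacobian ideal J(f) in C{x,y} is {-x*y/6 + y^5, x*y^2, x^2 + x*y}; counting standard monomials gives mu = 7. Corank 2; j^3 = x^2*(x + y) has shape L^2 M (L != M), so D-series; mu = 7 gives D_7.

D_7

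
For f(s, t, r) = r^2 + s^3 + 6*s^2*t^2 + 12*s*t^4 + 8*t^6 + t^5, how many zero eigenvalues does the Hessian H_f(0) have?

Hessian at 0 has rank 1.

2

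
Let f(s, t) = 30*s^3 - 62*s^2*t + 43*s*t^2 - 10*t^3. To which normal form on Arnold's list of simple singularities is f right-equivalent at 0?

D_{4}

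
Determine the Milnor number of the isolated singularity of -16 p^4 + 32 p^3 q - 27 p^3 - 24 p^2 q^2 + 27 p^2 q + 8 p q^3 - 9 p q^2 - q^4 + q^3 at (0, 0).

6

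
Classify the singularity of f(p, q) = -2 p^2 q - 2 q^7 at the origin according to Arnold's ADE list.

D_{8}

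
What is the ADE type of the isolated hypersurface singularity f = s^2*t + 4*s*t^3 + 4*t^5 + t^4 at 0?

The Hessian of f at 0 has rank 0. Corank 2; j^3 = s^2*t has shape L^2 M (L != M), so D-series; mu = 5 gives D_5.

D5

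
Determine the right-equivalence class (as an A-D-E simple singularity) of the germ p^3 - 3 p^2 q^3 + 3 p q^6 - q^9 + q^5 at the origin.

E_{8}

The Hessian of f at 0 has rank 0. Corank 2; j^3 = p^3 is a perfect cube, so E-series; the 5-jet and mu = 8 give E_8.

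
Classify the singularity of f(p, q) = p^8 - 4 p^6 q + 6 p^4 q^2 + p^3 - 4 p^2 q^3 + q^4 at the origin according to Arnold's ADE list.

E_{6}

The Hessian of f at 0 has rank 0. Corank 2; j^3 = p^3 is a perfect cube, so E-series; the 4-jet and mu = 6 give E_6.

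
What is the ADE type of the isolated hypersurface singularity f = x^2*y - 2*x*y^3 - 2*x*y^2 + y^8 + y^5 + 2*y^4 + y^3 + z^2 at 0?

The Hessian of f at 0 is [[0, 0, 0], [0, 0, 0], [0, 0, 2]] with rank 1, so corank 2. A Groebner basis of the Jacobian ideal J(f) in C{x,y,z} is {x^4 - 6*x^3 + 14*x^2*y + x^2/2 - 23*x*y^2/2 + 5*x*y/2 - 3*y^2, x^3*y - 3*x^3 + 6*x^2*y + x^2/8 - 33*x*y^2/8 + 7*x*y/8 - y^2, -x^3 + x^2*y^2 + x^2*y, -x*y + y^3 + y^2, z}; counting standard monomials gives mu = 9. Corank 2; j^3 = y*(x - y)^2 has shape L^2 M (L != M), so D-series; mu = 9 gives D_9.

D_9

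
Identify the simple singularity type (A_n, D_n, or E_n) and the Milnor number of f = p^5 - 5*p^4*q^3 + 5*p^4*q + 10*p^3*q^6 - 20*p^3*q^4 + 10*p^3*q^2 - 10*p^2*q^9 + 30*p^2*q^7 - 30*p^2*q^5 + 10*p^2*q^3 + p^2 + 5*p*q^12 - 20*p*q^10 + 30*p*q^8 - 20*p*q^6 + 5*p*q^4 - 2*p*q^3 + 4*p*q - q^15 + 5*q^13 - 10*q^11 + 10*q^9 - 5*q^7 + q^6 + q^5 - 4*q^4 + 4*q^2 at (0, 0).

The Hessian of f at 0 has rank 1. Corank 1: A-series; mu = 4 gives A_4.

Type A_4, Milnor number mu = 4.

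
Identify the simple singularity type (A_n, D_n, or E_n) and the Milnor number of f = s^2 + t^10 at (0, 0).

The Hessian of f at 0 is [[2, 0], [0, 0]] with rank 1, so corank 1. A Groebner basis of the Jacobian ideal J(f) in C{s,t} is {t^9, s}; counting standard monomials gives mu = 9. Corank 1: A-series; mu = 9 gives A_9.

Type A9, Milnor number mu = 9.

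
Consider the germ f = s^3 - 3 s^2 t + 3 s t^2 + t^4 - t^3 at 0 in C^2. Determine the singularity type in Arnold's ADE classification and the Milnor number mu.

Type E6, Milnor number mu = 6.

The Hessian of f at 0 has rank 0. Corank 2; j^3 = (s - t)^3 is a perfect cube, so E-series; the 4-jet and mu = 6 give E_6.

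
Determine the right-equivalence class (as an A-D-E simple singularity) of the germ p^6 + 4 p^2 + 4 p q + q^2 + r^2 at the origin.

A5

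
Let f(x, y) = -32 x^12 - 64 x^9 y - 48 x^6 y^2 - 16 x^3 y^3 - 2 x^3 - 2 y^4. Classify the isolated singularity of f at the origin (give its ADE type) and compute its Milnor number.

Type E6, Milnor number mu = 6.

The Hessian of f at 0 has rank 0. Corank 2; j^3 = -2*x^3 is a perfect cube, so E-series; the 4-jet and mu = 6 give E_6.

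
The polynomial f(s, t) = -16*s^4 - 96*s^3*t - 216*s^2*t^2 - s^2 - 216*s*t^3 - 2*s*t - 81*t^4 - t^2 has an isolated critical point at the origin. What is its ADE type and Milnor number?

Type A3, Milnor number mu = 3.

The Hessian of f at 0 has rank 1. Corank 1: A-series; mu = 3 gives A_3.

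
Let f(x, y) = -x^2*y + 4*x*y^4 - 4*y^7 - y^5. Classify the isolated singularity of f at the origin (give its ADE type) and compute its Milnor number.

Type D_{6}, Milnor number mu = 6.

The Hessian of f at 0 has rank 0. Corank 2; j^3 = -x^2*y has shape L^2 M (L != M), so D-series; mu = 6 gives D_6.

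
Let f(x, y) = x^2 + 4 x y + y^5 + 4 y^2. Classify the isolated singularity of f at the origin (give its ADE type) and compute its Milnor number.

Type A4, Milnor number mu = 4.

The Hessian of f at 0 has rank 1. Corank 1: A-series; mu = 4 gives A_4.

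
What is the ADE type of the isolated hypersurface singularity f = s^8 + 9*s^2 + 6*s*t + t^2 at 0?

A_7

The Hessian of f at 0 is [[18, 6], [6, 2]] with rank 1, so corank 1. A Groebner basis of the Jacobian ideal J(f) in C{s,t} is {t^7, s + t/3}; counting standard monomials gives mu = 7. Corank 1: A-series; mu = 7 gives A_7.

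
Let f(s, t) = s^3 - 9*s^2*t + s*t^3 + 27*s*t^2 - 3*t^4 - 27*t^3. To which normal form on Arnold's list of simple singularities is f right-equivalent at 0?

E_{7}

The Hessian of f at 0 has rank 0. Corank 2; j^3 = (s - 3*t)^3 is a perfect cube, so E-series; the 4-jet and mu = 7 give E_7.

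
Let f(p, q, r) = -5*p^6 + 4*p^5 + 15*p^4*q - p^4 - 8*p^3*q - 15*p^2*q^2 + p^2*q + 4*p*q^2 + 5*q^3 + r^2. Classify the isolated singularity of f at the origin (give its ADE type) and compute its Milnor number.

The Hessian of f at 0 has rank 1. Corank 2; j^3 = q*(p^2 + 4*p*q + 5*q^2) splits into three distinct lines over C (the quadratic factor has nonzero discriminant), so D_4.

Type D_4, Milnor number mu = 4.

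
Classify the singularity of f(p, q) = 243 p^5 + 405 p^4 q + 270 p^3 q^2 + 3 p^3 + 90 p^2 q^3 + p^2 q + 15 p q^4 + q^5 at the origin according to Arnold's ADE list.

D6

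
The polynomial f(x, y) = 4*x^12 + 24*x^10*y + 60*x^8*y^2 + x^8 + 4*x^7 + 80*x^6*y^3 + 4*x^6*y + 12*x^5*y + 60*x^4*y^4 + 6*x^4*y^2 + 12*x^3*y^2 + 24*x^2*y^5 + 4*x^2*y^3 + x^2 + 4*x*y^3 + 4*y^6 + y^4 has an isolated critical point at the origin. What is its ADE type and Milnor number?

Type A3, Milnor number mu = 3.

The Hessian of f at 0 has rank 1. Corank 1: A-series; mu = 3 gives A_3.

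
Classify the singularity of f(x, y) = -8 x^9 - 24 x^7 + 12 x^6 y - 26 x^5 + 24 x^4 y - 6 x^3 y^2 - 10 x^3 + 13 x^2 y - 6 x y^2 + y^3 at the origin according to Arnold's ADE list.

D4

The Hessian of f at 0 has rank 0. Corank 2; j^3 = -(2*x - y)*(5*x^2 - 4*x*y + y^2) splits into three distinct lines over C (the quadratic factor has nonzero discriminant), so D_4.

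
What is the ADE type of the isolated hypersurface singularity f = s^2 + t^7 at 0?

The Hessian of f at 0 is [[2, 0], [0, 0]] with rank 1, so corank 1. A Groebner basis of the Jacobian ideal J(f) in C{s,t} is {t^6, s}; counting standard monomials gives mu = 6. Corank 1: A-series; mu = 6 gives A_6.

A_6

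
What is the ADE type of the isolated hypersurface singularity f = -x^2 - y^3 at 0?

A_{2}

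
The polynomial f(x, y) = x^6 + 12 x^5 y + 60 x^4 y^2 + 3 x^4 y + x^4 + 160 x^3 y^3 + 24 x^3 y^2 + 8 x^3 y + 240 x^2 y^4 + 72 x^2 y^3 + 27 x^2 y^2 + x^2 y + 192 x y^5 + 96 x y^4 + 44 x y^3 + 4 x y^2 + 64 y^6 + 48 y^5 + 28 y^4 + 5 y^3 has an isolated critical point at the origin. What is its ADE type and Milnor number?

Type D_4, Milnor number mu = 4.

The Hessian of f at 0 is [[0, 0], [0, 0]] with rank 0, so corank 2. A Groebner basis of the Jacobian ideal J(f) in C{x,y} is {y^3, x^2 - y^2, x*y + 2*y^2}; counting standard monomials gives mu = 4. Corank 2; j^3 = y*(x^2 + 4*x*y + 5*y^2) splits into three distinct lines over C (the quadratic factor has nonzero discriminant), so D_4.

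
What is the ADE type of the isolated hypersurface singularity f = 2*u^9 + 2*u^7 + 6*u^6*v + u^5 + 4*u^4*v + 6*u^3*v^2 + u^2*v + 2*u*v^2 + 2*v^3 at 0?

The Hessian of f at 0 has rank 0. Corank 2; j^3 = v*(u^2 + 2*u*v + 2*v^2) splits into three distinct lines over C (the quadratic factor has nonzero discriminant), so D_4.

D4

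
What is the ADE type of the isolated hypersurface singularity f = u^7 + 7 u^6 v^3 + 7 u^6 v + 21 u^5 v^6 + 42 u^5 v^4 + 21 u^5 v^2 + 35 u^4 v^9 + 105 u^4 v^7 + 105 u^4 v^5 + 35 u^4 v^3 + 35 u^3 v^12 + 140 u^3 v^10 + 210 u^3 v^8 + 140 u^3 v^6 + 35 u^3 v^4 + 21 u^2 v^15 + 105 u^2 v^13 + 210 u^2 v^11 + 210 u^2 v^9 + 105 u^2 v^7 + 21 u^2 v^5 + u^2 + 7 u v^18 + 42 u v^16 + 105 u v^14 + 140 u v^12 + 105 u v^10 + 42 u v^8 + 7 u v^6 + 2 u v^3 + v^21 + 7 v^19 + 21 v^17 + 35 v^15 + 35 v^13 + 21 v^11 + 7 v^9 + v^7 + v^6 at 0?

The Hessian of f at 0 has rank 1. Corank 1: A-series; mu = 6 gives A_6.

A_{6}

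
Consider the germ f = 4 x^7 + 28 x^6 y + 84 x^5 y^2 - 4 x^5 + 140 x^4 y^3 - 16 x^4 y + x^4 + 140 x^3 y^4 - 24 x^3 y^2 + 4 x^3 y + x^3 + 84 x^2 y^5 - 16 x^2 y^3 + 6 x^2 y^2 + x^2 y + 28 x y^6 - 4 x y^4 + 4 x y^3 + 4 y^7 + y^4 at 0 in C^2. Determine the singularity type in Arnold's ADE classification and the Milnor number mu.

Type D_5, Milnor number mu = 5.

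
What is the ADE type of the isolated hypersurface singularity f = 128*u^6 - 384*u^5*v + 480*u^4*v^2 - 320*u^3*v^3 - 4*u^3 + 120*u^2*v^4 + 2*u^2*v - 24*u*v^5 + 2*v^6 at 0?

D_7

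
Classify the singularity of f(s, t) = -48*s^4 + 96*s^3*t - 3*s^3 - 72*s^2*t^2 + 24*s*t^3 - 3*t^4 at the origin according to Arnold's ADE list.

E_6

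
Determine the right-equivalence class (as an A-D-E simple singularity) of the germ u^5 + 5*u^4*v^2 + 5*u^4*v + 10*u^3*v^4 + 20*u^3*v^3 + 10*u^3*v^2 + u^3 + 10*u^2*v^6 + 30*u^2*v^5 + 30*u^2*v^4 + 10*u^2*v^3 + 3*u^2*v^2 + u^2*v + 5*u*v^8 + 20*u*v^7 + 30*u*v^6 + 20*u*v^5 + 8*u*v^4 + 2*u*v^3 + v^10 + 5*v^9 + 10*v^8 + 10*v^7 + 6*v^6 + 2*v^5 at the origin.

D6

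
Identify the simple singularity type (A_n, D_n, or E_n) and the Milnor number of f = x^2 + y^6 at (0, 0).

Type A_{5}, Milnor number mu = 5.

The Hessian of f at 0 has rank 1. Corank 1: A-series; mu = 5 gives A_5.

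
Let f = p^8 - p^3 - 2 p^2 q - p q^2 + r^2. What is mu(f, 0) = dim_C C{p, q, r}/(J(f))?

The Hessian of f at 0 has rank 1. Corank 2; j^3 = -p*(p + q)^2 has shape L^2 M (L != M), so D-series; mu = 9 gives D_9.

9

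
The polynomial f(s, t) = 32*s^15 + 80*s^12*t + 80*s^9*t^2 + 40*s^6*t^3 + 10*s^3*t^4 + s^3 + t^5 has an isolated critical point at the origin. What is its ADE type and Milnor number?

The Hessian of f at 0 is [[0, 0], [0, 0]] with rank 0, so corank 2. A Groebner basis of the Jacobian ideal J(f) in C{s,t} is {t^4, s^2}; counting standard monomials gives mu = 8. Corank 2; j^3 = s^3 is a perfect cube, so E-series; the 5-jet and mu = 8 give E_8.

Type E_8, Milnor number mu = 8.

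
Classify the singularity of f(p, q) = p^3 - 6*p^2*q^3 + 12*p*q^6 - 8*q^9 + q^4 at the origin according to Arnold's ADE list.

The Hessian of f at 0 has rank 0. Corank 2; j^3 = p^3 is a perfect cube, so E-series; the 4-jet and mu = 6 give E_6.

E_6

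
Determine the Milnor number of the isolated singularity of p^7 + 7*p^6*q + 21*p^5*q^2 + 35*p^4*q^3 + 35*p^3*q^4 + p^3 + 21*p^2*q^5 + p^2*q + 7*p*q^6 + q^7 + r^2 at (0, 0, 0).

8

The Hessian of f at 0 has rank 1. Corank 2; j^3 = p^2*(p + q) has shape L^2 M (L != M), so D-series; mu = 8 gives D_8.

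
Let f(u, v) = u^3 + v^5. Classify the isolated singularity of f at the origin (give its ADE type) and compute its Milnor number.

Type E_{8}, Milnor number mu = 8.

The Hessian of f at 0 has rank 0. Corank 2; j^3 = u^3 is a perfect cube, so E-series; the 5-jet and mu = 8 give E_8.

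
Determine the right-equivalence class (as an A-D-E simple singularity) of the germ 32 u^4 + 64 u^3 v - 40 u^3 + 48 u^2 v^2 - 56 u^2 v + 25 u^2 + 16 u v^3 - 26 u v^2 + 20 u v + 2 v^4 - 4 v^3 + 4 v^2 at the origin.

A_3

The Hessian of f at 0 has rank 1. Corank 1: A-series; mu = 3 gives A_3.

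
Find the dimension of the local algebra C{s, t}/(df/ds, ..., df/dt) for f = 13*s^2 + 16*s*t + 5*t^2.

The Hessian of f at 0 has rank 2. Corank 0: nondegenerate Morse point, so A_1.

1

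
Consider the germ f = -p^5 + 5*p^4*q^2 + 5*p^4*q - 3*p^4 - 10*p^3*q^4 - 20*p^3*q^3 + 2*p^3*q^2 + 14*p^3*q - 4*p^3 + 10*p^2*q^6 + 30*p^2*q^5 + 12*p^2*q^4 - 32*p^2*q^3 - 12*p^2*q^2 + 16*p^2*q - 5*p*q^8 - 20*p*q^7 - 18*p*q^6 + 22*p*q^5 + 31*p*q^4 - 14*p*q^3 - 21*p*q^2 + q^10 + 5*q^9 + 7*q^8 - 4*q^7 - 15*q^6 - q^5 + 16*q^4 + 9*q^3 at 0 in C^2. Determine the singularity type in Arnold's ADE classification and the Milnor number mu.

Type D5, Milnor number mu = 5.

The Hessian of f at 0 has rank 0. Corank 2; j^3 = -(p - q)*(2*p - 3*q)^2 has shape L^2 M (L != M), so D-series; mu = 5 gives D_5.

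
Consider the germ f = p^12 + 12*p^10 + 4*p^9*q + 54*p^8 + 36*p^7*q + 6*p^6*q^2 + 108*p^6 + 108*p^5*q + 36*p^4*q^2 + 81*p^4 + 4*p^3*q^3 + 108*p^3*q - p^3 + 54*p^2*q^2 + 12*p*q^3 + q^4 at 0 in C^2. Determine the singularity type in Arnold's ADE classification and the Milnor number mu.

The Hessian of f at 0 is [[0, 0], [0, 0]] with rank 0, so corank 2. A Groebner basis of the Jacobian ideal J(f) in C{p,q} is {q^4, p*q^2 + q^3/9, p^2}; counting standard monomials gives mu = 6. Corank 2; j^3 = -p^3 is a perfect cube, so E-series; the 4-jet and mu = 6 give E_6.

Type E_6, Milnor number mu = 6.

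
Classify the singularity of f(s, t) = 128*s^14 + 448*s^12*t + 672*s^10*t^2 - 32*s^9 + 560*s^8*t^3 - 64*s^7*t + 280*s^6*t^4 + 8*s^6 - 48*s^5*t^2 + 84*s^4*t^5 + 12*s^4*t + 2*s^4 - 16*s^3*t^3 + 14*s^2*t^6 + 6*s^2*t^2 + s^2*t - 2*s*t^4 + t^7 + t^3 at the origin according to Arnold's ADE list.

D4

The Hessian of f at 0 has rank 0. Corank 2; j^3 = t*(s^2 + t^2) splits into three distinct lines over C (the quadratic factor has nonzero discriminant), so D_4.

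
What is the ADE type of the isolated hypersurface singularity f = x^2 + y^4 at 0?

The Hessian of f at 0 is [[2, 0], [0, 0]] with rank 1, so corank 1. A Groebner basis of the Jacobian ideal J(f) in C{x,y} is {y^3, x}; counting standard monomials gives mu = 3. Corank 1: A-series; mu = 3 gives A_3.

A_3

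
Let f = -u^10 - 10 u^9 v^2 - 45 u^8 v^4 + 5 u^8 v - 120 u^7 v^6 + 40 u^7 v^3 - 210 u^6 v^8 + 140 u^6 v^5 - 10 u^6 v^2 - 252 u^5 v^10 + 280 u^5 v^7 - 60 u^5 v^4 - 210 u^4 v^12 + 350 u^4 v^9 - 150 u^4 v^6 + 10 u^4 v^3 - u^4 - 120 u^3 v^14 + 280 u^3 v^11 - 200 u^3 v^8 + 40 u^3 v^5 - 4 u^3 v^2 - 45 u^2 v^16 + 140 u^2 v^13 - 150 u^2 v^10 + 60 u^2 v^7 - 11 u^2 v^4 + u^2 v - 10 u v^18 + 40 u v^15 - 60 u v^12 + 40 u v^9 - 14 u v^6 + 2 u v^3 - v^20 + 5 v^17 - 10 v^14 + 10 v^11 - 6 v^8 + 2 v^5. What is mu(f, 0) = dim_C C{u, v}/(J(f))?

The Hessian of f at 0 has rank 0. Corank 2; j^3 = u^2*v has shape L^2 M (L != M), so D-series; mu = 6 gives D_6.

6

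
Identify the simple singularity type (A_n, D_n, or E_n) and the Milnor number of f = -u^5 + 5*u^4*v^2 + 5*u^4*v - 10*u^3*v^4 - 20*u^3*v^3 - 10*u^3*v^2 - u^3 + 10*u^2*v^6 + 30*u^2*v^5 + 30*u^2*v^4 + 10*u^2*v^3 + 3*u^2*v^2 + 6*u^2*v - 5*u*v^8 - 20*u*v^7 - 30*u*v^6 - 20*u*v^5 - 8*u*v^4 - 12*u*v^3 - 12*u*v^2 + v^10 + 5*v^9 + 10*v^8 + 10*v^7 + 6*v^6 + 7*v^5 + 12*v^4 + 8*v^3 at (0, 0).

Type E8, Milnor number mu = 8.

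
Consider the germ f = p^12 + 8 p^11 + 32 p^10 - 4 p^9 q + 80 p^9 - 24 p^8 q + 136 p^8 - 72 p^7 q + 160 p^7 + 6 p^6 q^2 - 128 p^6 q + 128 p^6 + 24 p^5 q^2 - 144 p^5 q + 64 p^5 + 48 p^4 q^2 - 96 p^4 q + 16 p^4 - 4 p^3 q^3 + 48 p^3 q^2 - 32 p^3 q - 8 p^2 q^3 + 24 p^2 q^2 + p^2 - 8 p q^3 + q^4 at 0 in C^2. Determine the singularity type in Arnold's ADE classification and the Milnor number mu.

Type A_{3}, Milnor number mu = 3.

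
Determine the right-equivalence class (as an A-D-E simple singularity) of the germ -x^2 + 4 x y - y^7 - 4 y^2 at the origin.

A6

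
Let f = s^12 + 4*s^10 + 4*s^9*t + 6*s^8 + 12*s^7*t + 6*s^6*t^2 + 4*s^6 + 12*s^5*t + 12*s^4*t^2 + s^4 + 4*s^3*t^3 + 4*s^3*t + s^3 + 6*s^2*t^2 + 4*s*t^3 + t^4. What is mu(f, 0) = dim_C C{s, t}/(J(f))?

The Hessian of f at 0 is [[0, 0], [0, 0]] with rank 0, so corank 2. A Groebner basis of the Jacobian ideal J(f) in C{s,t} is {t^4, s*t^2 + t^3/3, s^2}; counting standard monomials gives mu = 6. Corank 2; j^3 = s^3 is a perfect cube, so E-series; the 4-jet and mu = 6 give E_6.

6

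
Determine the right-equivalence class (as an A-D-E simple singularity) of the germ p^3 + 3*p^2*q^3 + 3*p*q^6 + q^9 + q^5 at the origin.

E_{8}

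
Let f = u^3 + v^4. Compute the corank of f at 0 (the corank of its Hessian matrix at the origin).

Hessian at 0 has rank 0.

2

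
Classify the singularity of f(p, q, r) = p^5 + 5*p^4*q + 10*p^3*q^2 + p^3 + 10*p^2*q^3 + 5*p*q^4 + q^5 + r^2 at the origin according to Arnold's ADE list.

E8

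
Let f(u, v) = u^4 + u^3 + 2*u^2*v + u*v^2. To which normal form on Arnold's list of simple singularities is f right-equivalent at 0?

D_{5}

The Hessian of f at 0 has rank 0. Corank 2; j^3 = u*(u + v)^2 has shape L^2 M (L != M), so D-series; mu = 5 gives D_5.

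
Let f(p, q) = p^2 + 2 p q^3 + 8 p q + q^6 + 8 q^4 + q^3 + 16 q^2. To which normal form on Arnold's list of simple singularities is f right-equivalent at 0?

A2

The Hessian of f at 0 has rank 1. Corank 1: A-series; mu = 2 gives A_2.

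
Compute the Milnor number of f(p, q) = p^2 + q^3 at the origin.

2

The Hessian of f at 0 is [[2, 0], [0, 0]] with rank 1, so corank 1. A Groebner basis of the Jacobian ideal J(f) in C{p,q} is {q^2, p}; counting standard monomials gives mu = 2. Corank 1: A-series; mu = 2 gives A_2.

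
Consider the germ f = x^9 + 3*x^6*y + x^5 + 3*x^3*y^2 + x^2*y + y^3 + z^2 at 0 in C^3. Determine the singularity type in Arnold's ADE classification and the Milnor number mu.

Type D4, Milnor number mu = 4.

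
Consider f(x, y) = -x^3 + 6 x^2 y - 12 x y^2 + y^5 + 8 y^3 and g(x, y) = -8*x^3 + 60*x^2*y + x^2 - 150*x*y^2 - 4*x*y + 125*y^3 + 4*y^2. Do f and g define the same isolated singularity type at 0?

The Hessian of f at 0 is [[0, 0], [0, 0]] with rank 0, so corank 2. A Groebner basis of the Jacobian ideal J(f) in C{x,y} is {y^4, x^2 - 4*x*y + 4*y^2}; counting standard monomials gives mu = 8. Corank 2; j^3 = -(x - 2*y)^3 is a perfect cube, so E-series; the 5-jet and mu = 8 give E_8. The Hessian of g at 0 is [[2, -4], [-4, 8]] with rank 1, so corank 1. A Groebner basis of the Jacobian ideal J(g) in C{x,y} is {y^2, x - 2*y}; counting standard monomials gives mu = 2. Corank 1: A-series; mu = 2 gives A_2. f is E_8 but g is A_2, hence not right-equivalent.

No.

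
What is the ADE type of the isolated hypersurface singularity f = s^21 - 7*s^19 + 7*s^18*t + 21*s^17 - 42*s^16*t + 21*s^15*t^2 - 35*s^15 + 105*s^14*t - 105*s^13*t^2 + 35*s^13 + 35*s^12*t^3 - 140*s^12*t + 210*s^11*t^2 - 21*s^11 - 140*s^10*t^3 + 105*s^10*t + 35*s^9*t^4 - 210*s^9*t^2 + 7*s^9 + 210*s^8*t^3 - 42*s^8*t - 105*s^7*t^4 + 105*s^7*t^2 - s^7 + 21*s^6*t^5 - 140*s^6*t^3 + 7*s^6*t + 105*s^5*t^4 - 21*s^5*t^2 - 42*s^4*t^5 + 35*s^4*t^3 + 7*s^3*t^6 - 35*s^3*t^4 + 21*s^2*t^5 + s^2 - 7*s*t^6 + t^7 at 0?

A_6

The Hessian of f at 0 is [[2, 0], [0, 0]] with rank 1, so corank 1. A Groebner basis of the Jacobian ideal J(f) in C{s,t} is {t^6, s}; counting standard monomials gives mu = 6. Corank 1: A-series; mu = 6 gives A_6.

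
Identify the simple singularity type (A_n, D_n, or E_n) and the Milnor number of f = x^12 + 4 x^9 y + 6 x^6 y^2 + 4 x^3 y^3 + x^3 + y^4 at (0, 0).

The Hessian of f at 0 is [[0, 0], [0, 0]] with rank 0, so corank 2. A Groebner basis of the Jacobian ideal J(f) in C{x,y} is {y^3, x^2}; counting standard monomials gives mu = 6. Corank 2; j^3 = x^3 is a perfect cube, so E-series; the 4-jet and mu = 6 give E_6.

Type E_{6}, Milnor number mu = 6.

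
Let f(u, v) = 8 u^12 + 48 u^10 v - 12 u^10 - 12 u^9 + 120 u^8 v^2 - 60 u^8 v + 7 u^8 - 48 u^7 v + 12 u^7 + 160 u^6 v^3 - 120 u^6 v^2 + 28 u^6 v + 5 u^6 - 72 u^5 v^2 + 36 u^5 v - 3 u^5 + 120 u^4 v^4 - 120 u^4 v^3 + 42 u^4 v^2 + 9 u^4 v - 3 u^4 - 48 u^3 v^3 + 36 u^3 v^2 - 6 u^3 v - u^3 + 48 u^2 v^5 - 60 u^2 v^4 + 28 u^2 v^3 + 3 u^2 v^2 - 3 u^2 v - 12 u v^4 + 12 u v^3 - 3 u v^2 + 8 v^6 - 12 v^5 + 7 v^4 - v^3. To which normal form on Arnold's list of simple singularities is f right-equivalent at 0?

The Hessian of f at 0 has rank 0. Corank 2; j^3 = -(u + v)^3 is a perfect cube, so E-series; the 4-jet and mu = 6 give E_6.

E6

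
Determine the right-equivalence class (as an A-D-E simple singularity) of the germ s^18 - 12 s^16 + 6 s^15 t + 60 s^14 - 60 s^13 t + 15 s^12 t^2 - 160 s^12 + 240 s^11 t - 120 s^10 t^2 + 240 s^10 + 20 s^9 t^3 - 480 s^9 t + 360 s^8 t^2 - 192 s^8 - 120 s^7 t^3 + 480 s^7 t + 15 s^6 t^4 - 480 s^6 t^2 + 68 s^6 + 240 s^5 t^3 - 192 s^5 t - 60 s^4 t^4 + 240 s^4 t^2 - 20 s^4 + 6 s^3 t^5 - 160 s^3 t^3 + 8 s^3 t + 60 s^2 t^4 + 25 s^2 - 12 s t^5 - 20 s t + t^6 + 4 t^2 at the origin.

The Hessian of f at 0 is [[50, -20], [-20, 8]] with rank 1, so corank 1. A Groebner basis of the Jacobian ideal J(f) in C{s,t} is {s*t^2 - 125*s/8 + 25*t/4, -625*s/16 + t^3 + 125*t/8, s^2 - 4*s*t/5 + 4*t^2/25}; counting standard monomials gives mu = 5. Corank 1: A-series; mu = 5 gives A_5.

A_5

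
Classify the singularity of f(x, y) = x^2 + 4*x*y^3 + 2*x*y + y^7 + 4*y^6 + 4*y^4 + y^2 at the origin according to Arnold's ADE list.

A6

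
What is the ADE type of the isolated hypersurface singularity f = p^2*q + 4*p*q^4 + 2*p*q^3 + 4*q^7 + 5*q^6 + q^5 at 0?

D_{7}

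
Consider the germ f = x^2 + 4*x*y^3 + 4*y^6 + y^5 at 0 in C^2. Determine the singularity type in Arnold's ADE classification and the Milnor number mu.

The Hessian of f at 0 has rank 1. Corank 1: A-series; mu = 4 gives A_4.

Type A_4, Milnor number mu = 4.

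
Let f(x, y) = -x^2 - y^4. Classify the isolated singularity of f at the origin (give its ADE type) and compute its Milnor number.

The Hessian of f at 0 is [[-2, 0], [0, 0]] with rank 1, so corank 1. A Groebner basis of the Jacobian ideal J(f) in C{x,y} is {y^3, x}; counting standard monomials gives mu = 3. Corank 1: A-series; mu = 3 gives A_3.

Type A_{3}, Milnor number mu = 3.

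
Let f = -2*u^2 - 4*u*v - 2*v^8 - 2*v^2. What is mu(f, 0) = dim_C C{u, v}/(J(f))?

The Hessian of f at 0 has rank 1. Corank 1: A-series; mu = 7 gives A_7.

7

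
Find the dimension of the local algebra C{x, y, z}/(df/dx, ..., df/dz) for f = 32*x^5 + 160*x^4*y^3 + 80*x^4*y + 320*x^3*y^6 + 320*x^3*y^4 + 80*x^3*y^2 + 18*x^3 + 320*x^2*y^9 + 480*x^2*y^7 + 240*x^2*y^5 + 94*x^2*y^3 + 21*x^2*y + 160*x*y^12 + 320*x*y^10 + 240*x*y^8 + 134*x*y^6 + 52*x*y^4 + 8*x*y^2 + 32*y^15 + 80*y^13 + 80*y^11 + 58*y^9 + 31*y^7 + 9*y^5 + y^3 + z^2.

The Hessian of f at 0 has rank 1. Corank 2; j^3 = (2*x + y)*(3*x + y)^2 has shape L^2 M (L != M), so D-series; mu = 6 gives D_6.

6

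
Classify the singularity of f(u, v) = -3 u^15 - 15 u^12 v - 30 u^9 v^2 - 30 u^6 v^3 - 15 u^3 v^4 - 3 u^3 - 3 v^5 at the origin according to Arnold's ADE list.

E8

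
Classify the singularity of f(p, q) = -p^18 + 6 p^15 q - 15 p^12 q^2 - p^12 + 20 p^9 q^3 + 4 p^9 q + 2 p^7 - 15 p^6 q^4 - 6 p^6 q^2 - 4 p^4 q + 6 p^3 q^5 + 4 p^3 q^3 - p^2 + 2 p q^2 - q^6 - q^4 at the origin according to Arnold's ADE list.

A5

The Hessian of f at 0 has rank 1. Corank 1: A-series; mu = 5 gives A_5.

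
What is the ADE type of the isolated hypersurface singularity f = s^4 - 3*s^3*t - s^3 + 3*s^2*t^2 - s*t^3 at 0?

E7

The Hessian of f at 0 has rank 0. Corank 2; j^3 = -s^3 is a perfect cube, so E-series; the 4-jet and mu = 7 give E_7.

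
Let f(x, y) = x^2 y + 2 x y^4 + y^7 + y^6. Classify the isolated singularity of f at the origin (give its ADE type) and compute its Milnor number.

Type D_7, Milnor number mu = 7.

The Hessian of f at 0 is [[0, 0], [0, 0]] with rank 0, so corank 2. A Groebner basis of the Jacobian ideal J(f) in C{x,y} is {x*y + y^4, x^3, x^2*y, -x^2/6 + x*y^2}; counting standard monomials gives mu = 7. Corank 2; j^3 = x^2*y has shape L^2 M (L != M), so D-series; mu = 7 gives D_7.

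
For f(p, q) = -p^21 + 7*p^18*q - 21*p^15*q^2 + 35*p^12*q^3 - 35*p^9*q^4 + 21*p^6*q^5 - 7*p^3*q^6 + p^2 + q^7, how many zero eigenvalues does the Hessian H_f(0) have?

The Hessian at 0 is [[2, 0], [0, 0]] of rank 1; hence corank 1.

1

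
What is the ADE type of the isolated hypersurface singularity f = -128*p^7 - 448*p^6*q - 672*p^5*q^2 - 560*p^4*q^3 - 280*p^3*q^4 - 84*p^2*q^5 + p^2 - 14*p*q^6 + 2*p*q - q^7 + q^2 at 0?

A_{6}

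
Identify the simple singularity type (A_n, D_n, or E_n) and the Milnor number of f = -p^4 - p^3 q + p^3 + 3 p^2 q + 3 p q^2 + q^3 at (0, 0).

Type E7, Milnor number mu = 7.

The Hessian of f at 0 has rank 0. Corank 2; j^3 = (p + q)^3 is a perfect cube, so E-series; the 4-jet and mu = 7 give E_7.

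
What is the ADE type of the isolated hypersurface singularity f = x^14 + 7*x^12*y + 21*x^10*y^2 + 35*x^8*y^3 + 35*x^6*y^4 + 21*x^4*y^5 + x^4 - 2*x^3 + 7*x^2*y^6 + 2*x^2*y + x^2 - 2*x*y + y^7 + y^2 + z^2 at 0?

The Hessian of f at 0 has rank 2. Corank 1: A-series; mu = 6 gives A_6.

A_{6}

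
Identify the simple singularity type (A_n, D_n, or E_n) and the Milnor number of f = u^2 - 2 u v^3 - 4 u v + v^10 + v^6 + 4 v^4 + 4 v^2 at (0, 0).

Type A_{9}, Milnor number mu = 9.

The Hessian of f at 0 has rank 1. Corank 1: A-series; mu = 9 gives A_9.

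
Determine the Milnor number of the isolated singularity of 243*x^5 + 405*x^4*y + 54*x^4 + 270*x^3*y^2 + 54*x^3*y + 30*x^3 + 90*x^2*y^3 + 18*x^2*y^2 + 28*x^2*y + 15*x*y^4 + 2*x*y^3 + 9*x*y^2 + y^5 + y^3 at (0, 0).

The Hessian of f at 0 is [[0, 0], [0, 0]] with rank 0, so corank 2. A Groebner basis of the Jacobian ideal J(f) in C{x,y} is {y^3, x^2 - 3*y^2/26, x*y + 9*y^2/26}; counting standard monomials gives mu = 4. Corank 2; j^3 = (3*x + y)*(10*x^2 + 6*x*y + y^2) splits into three distinct lines over C (the quadratic factor has nonzero discriminant), so D_4.

4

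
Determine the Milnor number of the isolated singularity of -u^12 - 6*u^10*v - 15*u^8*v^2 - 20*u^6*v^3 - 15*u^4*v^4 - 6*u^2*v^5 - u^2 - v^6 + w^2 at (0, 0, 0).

5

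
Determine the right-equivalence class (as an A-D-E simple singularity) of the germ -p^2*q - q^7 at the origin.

D8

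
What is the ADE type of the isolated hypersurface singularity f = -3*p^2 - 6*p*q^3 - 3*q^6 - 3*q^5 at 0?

The Hessian of f at 0 has rank 1. Corank 1: A-series; mu = 4 gives A_4.

A4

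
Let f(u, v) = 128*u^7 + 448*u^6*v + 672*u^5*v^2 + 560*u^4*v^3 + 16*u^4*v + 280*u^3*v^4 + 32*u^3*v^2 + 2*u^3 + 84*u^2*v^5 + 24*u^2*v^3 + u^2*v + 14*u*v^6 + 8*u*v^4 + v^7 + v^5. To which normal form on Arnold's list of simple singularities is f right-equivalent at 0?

D6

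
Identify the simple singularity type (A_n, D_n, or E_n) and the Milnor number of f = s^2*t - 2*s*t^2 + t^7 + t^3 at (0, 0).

Type D_8, Milnor number mu = 8.

The Hessian of f at 0 is [[0, 0], [0, 0]] with rank 0, so corank 2. A Groebner basis of the Jacobian ideal J(f) in C{s,t} is {s^2/7 + t^6 - t^2/7, s^3 - t^3, s*t - t^2}; counting standard monomials gives mu = 8. Corank 2; j^3 = t*(s - t)^2 has shape L^2 M (L != M), so D-series; mu = 8 gives D_8.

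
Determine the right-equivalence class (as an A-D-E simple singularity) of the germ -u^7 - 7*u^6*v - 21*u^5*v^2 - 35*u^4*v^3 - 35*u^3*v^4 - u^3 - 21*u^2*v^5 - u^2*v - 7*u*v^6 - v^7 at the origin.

D8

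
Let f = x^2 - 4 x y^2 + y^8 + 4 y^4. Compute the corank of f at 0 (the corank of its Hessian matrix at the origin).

1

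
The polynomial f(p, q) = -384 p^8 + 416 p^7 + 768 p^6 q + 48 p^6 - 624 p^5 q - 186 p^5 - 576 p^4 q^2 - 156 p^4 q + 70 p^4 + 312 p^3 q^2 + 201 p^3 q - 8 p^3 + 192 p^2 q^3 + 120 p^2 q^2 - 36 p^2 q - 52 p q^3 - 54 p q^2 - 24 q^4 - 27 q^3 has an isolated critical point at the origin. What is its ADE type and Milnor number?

Type E_7, Milnor number mu = 7.

The Hessian of f at 0 has rank 0. Corank 2; j^3 = -(2*p + 3*q)^3 is a perfect cube, so E-series; the 4-jet and mu = 7 give E_7.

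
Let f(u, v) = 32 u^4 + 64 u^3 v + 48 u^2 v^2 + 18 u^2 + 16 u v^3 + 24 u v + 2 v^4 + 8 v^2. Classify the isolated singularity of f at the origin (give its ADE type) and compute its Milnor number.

The Hessian of f at 0 is [[36, 24], [24, 16]] with rank 1, so corank 1. A Groebner basis of the Jacobian ideal J(f) in C{u,v} is {v^3, u + 2*v/3}; counting standard monomials gives mu = 3. Corank 1: A-series; mu = 3 gives A_3.

Type A_3, Milnor number mu = 3.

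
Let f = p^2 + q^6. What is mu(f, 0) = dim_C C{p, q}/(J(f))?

5

The Hessian of f at 0 has rank 1. Corank 1: A-series; mu = 5 gives A_5.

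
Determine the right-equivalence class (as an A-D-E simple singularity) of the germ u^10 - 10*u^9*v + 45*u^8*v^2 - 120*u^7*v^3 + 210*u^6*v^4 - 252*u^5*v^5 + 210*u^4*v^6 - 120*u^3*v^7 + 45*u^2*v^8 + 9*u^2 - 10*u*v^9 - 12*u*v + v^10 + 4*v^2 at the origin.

The Hessian of f at 0 has rank 1. Corank 1: A-series; mu = 9 gives A_9.

A_9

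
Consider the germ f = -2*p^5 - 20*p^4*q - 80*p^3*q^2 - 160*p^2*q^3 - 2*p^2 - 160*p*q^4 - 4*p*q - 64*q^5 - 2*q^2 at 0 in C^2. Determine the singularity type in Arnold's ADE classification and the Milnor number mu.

The Hessian of f at 0 has rank 1. Corank 1: A-series; mu = 4 gives A_4.

Type A4, Milnor number mu = 4.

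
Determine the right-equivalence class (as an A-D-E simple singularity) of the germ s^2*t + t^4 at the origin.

D_{5}

The Hessian of f at 0 has rank 0. Corank 2; j^3 = s^2*t has shape L^2 M (L != M), so D-series; mu = 5 gives D_5.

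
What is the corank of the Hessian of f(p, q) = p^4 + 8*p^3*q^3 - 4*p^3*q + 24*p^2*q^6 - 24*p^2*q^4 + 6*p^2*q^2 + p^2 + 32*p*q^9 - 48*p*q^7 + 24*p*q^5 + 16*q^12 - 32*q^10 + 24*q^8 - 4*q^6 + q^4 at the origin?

1

The Hessian at 0 is [[2, 0], [0, 0]] of rank 1; hence corank 1.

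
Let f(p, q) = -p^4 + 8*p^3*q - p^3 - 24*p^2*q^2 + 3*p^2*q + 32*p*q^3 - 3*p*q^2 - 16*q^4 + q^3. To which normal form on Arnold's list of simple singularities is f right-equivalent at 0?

E_6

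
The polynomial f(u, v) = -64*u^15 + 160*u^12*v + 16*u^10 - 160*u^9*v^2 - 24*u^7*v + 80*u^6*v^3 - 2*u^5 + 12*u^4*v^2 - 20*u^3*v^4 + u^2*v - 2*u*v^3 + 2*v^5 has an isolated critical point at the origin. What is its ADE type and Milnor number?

The Hessian of f at 0 is [[0, 0], [0, 0]] with rank 0, so corank 2. A Groebner basis of the Jacobian ideal J(f) in C{u,v} is {u^3, u^2*v, u^2/4 + u*v^2, -u*v + v^3}; counting standard monomials gives mu = 6. Corank 2; j^3 = u^2*v has shape L^2 M (L != M), so D-series; mu = 6 gives D_6.

Type D_6, Milnor number mu = 6.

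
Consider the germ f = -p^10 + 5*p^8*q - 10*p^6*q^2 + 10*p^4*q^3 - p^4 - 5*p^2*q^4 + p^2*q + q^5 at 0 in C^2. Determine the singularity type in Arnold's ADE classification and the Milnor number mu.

Type D6, Milnor number mu = 6.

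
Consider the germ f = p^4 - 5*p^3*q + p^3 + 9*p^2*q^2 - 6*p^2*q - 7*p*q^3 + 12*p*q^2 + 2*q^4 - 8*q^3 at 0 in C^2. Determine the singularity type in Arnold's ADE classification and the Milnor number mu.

Type E_{7}, Milnor number mu = 7.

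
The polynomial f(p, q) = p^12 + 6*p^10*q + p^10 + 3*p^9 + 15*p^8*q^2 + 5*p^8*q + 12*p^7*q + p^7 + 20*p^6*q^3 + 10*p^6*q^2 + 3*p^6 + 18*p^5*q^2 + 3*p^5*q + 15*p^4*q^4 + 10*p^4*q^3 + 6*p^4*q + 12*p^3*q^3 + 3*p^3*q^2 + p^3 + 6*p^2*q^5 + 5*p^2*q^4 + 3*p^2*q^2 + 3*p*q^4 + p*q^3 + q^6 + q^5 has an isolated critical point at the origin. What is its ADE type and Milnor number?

The Hessian of f at 0 has rank 0. Corank 2; j^3 = p^3 is a perfect cube, so E-series; the 4-jet and mu = 7 give E_7.

Type E7, Milnor number mu = 7.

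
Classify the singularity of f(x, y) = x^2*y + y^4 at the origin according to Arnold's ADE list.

D_5

The Hessian of f at 0 has rank 0. Corank 2; j^3 = x^2*y has shape L^2 M (L != M), so D-series; mu = 5 gives D_5.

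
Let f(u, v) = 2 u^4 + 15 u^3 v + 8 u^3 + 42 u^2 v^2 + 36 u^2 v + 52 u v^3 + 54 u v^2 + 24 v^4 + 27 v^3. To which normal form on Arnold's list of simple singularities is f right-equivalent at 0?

E7

The Hessian of f at 0 has rank 0. Corank 2; j^3 = (2*u + 3*v)^3 is a perfect cube, so E-series; the 4-jet and mu = 7 give E_7.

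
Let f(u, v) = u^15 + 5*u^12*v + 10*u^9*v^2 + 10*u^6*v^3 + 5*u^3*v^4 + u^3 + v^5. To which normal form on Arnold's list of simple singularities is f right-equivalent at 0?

E_{8}

The Hessian of f at 0 is [[0, 0], [0, 0]] with rank 0, so corank 2. A Groebner basis of the Jacobian ideal J(f) in C{u,v} is {v^4, u^2}; counting standard monomials gives mu = 8. Corank 2; j^3 = u^3 is a perfect cube, so E-series; the 5-jet and mu = 8 give E_8.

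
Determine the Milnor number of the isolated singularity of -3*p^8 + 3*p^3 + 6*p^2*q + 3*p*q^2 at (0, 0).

The Hessian of f at 0 is [[0, 0], [0, 0]] with rank 0, so corank 2. A Groebner basis of the Jacobian ideal J(f) in C{p,q} is {p*q/8 + q^7 + q^2/8, p*q^2 + q^3, p^2 + p*q}; counting standard monomials gives mu = 9. Corank 2; j^3 = 3*p*(p + q)^2 has shape L^2 M (L != M), so D-series; mu = 9 gives D_9.

9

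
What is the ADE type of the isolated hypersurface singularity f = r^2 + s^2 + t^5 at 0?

A4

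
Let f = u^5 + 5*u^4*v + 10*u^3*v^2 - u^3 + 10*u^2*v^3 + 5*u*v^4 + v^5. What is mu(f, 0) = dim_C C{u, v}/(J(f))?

8

The Hessian of f at 0 is [[0, 0], [0, 0]] with rank 0, so corank 2. A Groebner basis of the Jacobian ideal J(f) in C{u,v} is {v^5, u*v^3 + v^4/4, u^2}; counting standard monomials gives mu = 8. Corank 2; j^3 = -u^3 is a perfect cube, so E-series; the 5-jet and mu = 8 give E_8.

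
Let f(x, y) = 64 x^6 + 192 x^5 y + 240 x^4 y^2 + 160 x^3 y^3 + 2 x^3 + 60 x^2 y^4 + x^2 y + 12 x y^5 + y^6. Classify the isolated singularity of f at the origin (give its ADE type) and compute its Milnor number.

Type D_7, Milnor number mu = 7.

The Hessian of f at 0 is [[0, 0], [0, 0]] with rank 0, so corank 2. A Groebner basis of the Jacobian ideal J(f) in C{x,y} is {-x*y/12 + y^5, x*y^2, x^2 + x*y/2}; counting standard monomials gives mu = 7. Corank 2; j^3 = x^2*(2*x + y) has shape L^2 M (L != M), so D-series; mu = 7 gives D_7.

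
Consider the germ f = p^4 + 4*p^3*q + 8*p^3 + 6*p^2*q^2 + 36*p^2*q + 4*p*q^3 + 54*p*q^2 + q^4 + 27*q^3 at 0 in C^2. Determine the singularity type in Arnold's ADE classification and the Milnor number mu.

Type E_6, Milnor number mu = 6.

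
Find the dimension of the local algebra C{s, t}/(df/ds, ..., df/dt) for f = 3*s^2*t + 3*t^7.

The Hessian of f at 0 has rank 0. Corank 2; j^3 = 3*s^2*t has shape L^2 M (L != M), so D-series; mu = 8 gives D_8.

8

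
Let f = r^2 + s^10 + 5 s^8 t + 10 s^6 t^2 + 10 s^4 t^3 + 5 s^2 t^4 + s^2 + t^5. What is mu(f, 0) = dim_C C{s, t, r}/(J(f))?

4

The Hessian of f at 0 is [[2, 0, 0], [0, 0, 0], [0, 0, 2]] with rank 2, so corank 1. A Groebner basis of the Jacobian ideal J(f) in C{s,t,r} is {t^4, s, r}; counting standard monomials gives mu = 4. Corank 1: A-series; mu = 4 gives A_4.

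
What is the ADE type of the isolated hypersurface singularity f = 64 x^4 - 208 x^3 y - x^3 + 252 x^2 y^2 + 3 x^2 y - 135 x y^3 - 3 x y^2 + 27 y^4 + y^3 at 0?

The Hessian of f at 0 is [[0, 0], [0, 0]] with rank 0, so corank 2. A Groebner basis of the Jacobian ideal J(f) in C{x,y} is {3*x^2/16 - 3*x*y/8 + y^4 - y^3/16 + 3*y^2/16, x^3 - 21*x^2/16 + 21*x*y/8 - 9*y^3/16 - 21*y^2/16, x^2*y - 15*x^2/16 + 15*x*y/8 - 11*y^3/16 - 15*y^2/16, -x^2/2 + x*y^2 + x*y - 5*y^3/6 - y^2/2}; counting standard monomials gives mu = 7. Corank 2; j^3 = -(x - y)^3 is a perfect cube, so E-series; the 4-jet and mu = 7 give E_7.

E_{7}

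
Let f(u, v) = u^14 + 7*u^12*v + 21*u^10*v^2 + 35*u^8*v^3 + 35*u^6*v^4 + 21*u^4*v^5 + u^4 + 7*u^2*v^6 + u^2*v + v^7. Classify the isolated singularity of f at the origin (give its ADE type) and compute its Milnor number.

Type D_{8}, Milnor number mu = 8.

The Hessian of f at 0 has rank 0. Corank 2; j^3 = u^2*v has shape L^2 M (L != M), so D-series; mu = 8 gives D_8.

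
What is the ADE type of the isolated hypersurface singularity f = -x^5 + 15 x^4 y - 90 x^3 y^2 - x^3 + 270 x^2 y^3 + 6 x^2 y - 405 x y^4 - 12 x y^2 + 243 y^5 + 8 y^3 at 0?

E_8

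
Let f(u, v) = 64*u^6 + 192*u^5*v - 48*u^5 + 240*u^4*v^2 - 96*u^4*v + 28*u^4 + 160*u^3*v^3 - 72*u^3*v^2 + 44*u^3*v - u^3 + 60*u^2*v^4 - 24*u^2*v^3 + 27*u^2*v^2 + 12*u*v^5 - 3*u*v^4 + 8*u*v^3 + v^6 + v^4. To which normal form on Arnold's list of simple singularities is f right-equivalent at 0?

E_{6}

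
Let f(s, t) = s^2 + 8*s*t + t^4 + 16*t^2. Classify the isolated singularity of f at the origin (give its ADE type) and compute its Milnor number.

The Hessian of f at 0 is [[2, 8], [8, 32]] with rank 1, so corank 1. A Groebner basis of the Jacobian ideal J(f) in C{s,t} is {t^3, s + 4*t}; counting standard monomials gives mu = 3. Corank 1: A-series; mu = 3 gives A_3.

Type A3, Milnor number mu = 3.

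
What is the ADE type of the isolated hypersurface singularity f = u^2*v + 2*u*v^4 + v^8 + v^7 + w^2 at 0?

The Hessian of f at 0 is [[0, 0, 0], [0, 0, 0], [0, 0, 2]] with rank 1, so corank 2. A Groebner basis of the Jacobian ideal J(f) in C{u,v,w} is {u^2*v^2, 8*u^2*v + u^2 + u*v^3, u*v + v^4, u^3, w}; counting standard monomials gives mu = 9. Corank 2; j^3 = u^2*v has shape L^2 M (L != M), so D-series; mu = 9 gives D_9.

D_{9}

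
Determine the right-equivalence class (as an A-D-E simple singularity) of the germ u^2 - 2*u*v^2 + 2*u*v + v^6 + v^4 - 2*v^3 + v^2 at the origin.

A_{5}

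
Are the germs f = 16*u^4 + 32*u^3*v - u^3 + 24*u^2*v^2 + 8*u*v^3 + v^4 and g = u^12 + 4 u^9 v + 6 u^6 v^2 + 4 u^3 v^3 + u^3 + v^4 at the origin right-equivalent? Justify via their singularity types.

Yes.

The Hessian of f at 0 has rank 0. Corank 2; j^3 = -u^3 is a perfect cube, so E-series; the 4-jet and mu = 6 give E_6. The Hessian of g at 0 has rank 0. Corank 2; j^3 = u^3 is a perfect cube, so E-series; the 4-jet and mu = 6 give E_6. Both have type E_6, hence right-equivalent.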